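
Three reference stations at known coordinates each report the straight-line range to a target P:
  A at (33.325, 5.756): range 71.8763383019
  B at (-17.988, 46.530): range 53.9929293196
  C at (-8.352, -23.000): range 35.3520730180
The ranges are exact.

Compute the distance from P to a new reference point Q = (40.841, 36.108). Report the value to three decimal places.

88.237

eq1: (x − 33.325)² + (y − 5.756)² = 71.8763383019²
eq2: (x + 17.988)² + (y − 46.530)² = 53.9929293196²
eq3: (x + 8.352)² + (y + 23.000)² = 35.3520730180²
eq3−eq2, eq3−eq1 (x²,y² cancel):
  -19.272·x + 139.060·y = 224.385790
  83.354·x + 57.512·y = -3371.507684
det = -19.272·57.512 − 139.060·83.354 = -12699.578504
x = (224.385790·57.512 − 139.060·-3371.507684) / -12699.578504 = -37.934073
y = (-19.272·-3371.507684 − 224.385790·83.354) / -12699.578504 = -3.643605
|P − Q| = √((-37.934073 − 40.841)² + (-3.643605 − 36.108)²) = 88.236626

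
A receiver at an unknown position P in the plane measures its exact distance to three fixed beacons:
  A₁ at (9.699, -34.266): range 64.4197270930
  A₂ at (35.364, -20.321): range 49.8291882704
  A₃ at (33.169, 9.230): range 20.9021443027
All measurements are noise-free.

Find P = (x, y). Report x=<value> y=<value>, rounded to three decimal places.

x=24.763 y=28.368

eq1: (x − 9.699)² + (y + 34.266)² = 64.4197270930²
eq2: (x − 35.364)² + (y + 20.321)² = 49.8291882704²
eq3: (x − 33.169)² + (y − 9.230)² = 20.9021443027²
eq2−eq3, eq2−eq1 (x²,y² cancel):
  -4.390·x + 59.102·y = 1567.868291
  -51.330·x − 27.890·y = -2062.279415
det = -4.390·-27.890 − 59.102·-51.330 = 3156.142760
x = (1567.868291·-27.890 − 59.102·-2062.279415) / 3156.142760 = 24.763453
y = (-4.390·-2062.279415 − 1567.868291·-51.330) / 3156.142760 = 28.367565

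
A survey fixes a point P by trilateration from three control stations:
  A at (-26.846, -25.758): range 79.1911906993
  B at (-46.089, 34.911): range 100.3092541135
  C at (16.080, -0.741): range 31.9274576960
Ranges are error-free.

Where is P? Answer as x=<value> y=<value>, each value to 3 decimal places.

eq1: (x + 26.846)² + (y + 25.758)² = 79.1911906993²
eq2: (x + 46.089)² + (y − 34.911)² = 100.3092541135²
eq3: (x − 16.080)² + (y + 0.741)² = 31.9274576960²
eq3−eq1, eq3−eq2 (x²,y² cancel):
  -85.852·x − 50.034·y = -4126.815330
  -124.338·x + 71.304·y = -5958.725545
det = -85.852·71.304 − -50.034·-124.338 = -12342.718500
x = (-4126.815330·71.304 − -50.034·-5958.725545) / -12342.718500 = 47.995692
y = (-85.852·-5958.725545 − -4126.815330·-124.338) / -12342.718500 = 0.125698

x=47.996 y=0.126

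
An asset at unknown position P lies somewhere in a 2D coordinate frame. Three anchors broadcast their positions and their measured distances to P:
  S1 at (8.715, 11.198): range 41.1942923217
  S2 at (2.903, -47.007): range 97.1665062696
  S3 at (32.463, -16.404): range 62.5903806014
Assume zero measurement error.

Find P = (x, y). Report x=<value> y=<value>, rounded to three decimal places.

eq1: (x − 8.715)² + (y − 11.198)² = 41.1942923217²
eq2: (x − 2.903)² + (y + 47.007)² = 97.1665062696²
eq3: (x − 32.463)² + (y + 16.404)² = 62.5903806014²
eq3−eq2, eq3−eq1 (x²,y² cancel):
  -59.120·x − 61.206·y = -4628.626324
  -47.496·x + 55.204·y = 1098.994868
det = -59.120·55.204 − -61.206·-47.496 = -6170.700656
x = (-4628.626324·55.204 − -61.206·1098.994868) / -6170.700656 = 30.507655
y = (-59.120·1098.994868 − -4628.626324·-47.496) / -6170.700656 = 46.155830

x=30.508 y=46.156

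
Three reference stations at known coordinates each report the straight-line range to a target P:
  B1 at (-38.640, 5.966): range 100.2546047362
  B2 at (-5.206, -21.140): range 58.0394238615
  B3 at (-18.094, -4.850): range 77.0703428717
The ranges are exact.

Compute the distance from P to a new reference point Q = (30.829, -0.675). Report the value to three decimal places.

47.379

eq1: (x + 38.640)² + (y − 5.966)² = 100.2546047362²
eq2: (x + 5.206)² + (y + 21.140)² = 58.0394238615²
eq3: (x + 18.094)² + (y + 4.850)² = 77.0703428717²
eq3−eq1, eq3−eq2 (x²,y² cancel):
  -41.092·x + 21.632·y = -2933.420600
  25.776·x − 32.580·y = 2694.349728
det = -41.092·-32.580 − 21.632·25.776 = 781.190928
x = (-2933.420600·-32.580 − 21.632·2694.349728) / 781.190928 = 47.730546
y = (-41.092·2694.349728 − -2933.420600·25.776) / 781.190928 = -44.936991
|P − Q| = √((47.730546 − 30.829)² + (-44.936991 − -0.675)²) = 47.379174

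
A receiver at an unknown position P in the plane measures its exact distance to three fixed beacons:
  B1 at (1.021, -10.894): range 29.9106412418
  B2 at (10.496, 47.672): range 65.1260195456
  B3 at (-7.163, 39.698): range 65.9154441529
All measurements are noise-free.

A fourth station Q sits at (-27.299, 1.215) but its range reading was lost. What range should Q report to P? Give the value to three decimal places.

eq1: (x − 1.021)² + (y + 10.894)² = 29.9106412418²
eq2: (x − 10.496)² + (y − 47.672)² = 65.1260195456²
eq3: (x + 7.163)² + (y − 39.698)² = 65.9154441529²
eq1−eq3, eq1−eq2 (x²,y² cancel):
  -16.368·x + 101.184·y = -1942.681222
  18.950·x + 117.132·y = -1083.688039
det = -16.368·117.132 − 101.184·18.950 = -3834.653376
x = (-1942.681222·117.132 − 101.184·-1083.688039) / -3834.653376 = 30.745477
y = (-16.368·-1083.688039 − -1942.681222·18.950) / -3834.653376 = -14.225957
|P − Q| = √((30.745477 − -27.299)² + (-14.225957 − 1.215)²) = 60.063170

60.063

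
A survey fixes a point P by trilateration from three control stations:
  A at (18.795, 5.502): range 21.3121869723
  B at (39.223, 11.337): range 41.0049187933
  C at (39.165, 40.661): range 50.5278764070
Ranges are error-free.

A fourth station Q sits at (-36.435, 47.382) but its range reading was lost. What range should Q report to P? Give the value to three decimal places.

eq1: (x − 18.795)² + (y − 5.502)² = 21.3121869723²
eq2: (x − 39.223)² + (y − 11.337)² = 41.0049187933²
eq3: (x − 39.165)² + (y − 40.661)² = 50.5278764070²
eq1−eq2, eq1−eq3 (x²,y² cancel):
  40.856·x + 11.670·y = 56.253217
  40.740·x + 70.318·y = 704.833136
det = 40.856·70.318 − 11.670·40.740 = 2397.476408
x = (56.253217·70.318 − 11.670·704.833136) / 2397.476408 = -1.780951
y = (40.856·704.833136 − 56.253217·40.740) / 2397.476408 = 11.055336
|P − Q| = √((-1.780951 − -36.435)² + (11.055336 − 47.382)²) = 50.204876

50.205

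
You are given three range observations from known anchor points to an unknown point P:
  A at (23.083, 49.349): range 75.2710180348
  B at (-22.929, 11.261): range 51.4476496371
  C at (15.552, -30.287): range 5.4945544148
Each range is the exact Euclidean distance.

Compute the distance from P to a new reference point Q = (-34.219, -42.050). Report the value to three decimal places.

50.377

eq1: (x − 23.083)² + (y − 49.349)² = 75.2710180348²
eq2: (x + 22.929)² + (y − 11.261)² = 51.4476496371²
eq3: (x − 15.552)² + (y + 30.287)² = 5.4945544148²
eq2−eq3, eq2−eq1 (x²,y² cancel):
  76.962·x − 83.096·y = 3123.288436
  92.024·x + 76.176·y = -703.265975
det = 76.962·76.176 − -83.096·92.024 = 13509.483616
x = (3123.288436·76.176 − -83.096·-703.265975) / 13509.483616 = 13.285558
y = (76.962·-703.265975 − 3123.288436·92.024) / 13509.483616 = -25.281666
|P − Q| = √((13.285558 − -34.219)² + (-25.281666 − -42.050)²) = 50.377178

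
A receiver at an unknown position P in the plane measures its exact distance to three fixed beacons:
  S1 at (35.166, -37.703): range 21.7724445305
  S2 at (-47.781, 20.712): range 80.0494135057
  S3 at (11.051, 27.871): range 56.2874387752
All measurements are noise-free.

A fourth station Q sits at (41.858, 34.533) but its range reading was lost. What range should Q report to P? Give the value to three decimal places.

68.055

eq1: (x − 35.166)² + (y + 37.703)² = 21.7724445305²
eq2: (x + 47.781)² + (y − 20.712)² = 80.0494135057²
eq3: (x − 11.051)² + (y − 27.871)² = 56.2874387752²
eq2−eq1, eq2−eq3 (x²,y² cancel):
  165.894·x − 116.830·y = 5880.022122
  117.664·x + 14.318·y = 1426.539176
det = 165.894·14.318 − -116.830·117.664 = 16121.955412
x = (5880.022122·14.318 − -116.830·1426.539176) / 16121.955412 = 15.559696
y = (165.894·1426.539176 − 5880.022122·117.664) / 16121.955412 = -28.235572
|P − Q| = √((15.559696 − 41.858)² + (-28.235572 − 34.533)²) = 68.055084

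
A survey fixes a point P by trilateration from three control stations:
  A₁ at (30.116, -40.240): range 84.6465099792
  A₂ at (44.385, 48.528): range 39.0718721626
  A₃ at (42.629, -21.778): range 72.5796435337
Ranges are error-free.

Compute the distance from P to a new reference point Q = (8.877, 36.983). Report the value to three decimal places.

eq1: (x − 30.116)² + (y + 40.240)² = 84.6465099792²
eq2: (x − 44.385)² + (y − 48.528)² = 39.0718721626²
eq3: (x − 42.629)² + (y + 21.778)² = 72.5796435337²
eq3−eq2, eq3−eq1 (x²,y² cancel):
  3.512·x + 140.612·y = 5774.675545
  -25.026·x − 36.924·y = -1662.508865
det = 3.512·-36.924 − 140.612·-25.026 = 3389.278824
x = (5774.675545·-36.924 − 140.612·-1662.508865) / 3389.278824 = 6.061637
y = (3.512·-1662.508865 − 5774.675545·-25.026) / 3389.278824 = 40.916757
|P − Q| = √((6.061637 − 8.877)² + (40.916757 − 36.983)²) = 4.837429

4.837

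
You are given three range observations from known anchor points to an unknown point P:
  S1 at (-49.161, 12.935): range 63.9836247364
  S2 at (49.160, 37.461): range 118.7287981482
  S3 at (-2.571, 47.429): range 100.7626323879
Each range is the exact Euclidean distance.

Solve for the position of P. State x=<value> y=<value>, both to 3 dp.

x=-32.405 y=-48.816

eq1: (x + 49.161)² + (y − 12.935)² = 63.9836247364²
eq2: (x − 49.160)² + (y − 37.461)² = 118.7287981482²
eq3: (x + 2.571)² + (y − 47.429)² = 100.7626323879²
eq2−eq1, eq2−eq3 (x²,y² cancel):
  -196.642·x − 49.052·y = 8766.709300
  -103.462·x + 19.936·y = 2379.507385
det = -196.642·19.936 − -49.052·-103.462 = -8995.272936
x = (8766.709300·19.936 − -49.052·2379.507385) / -8995.272936 = -32.405099
y = (-196.642·2379.507385 − 8766.709300·-103.462) / -8995.272936 = -48.815660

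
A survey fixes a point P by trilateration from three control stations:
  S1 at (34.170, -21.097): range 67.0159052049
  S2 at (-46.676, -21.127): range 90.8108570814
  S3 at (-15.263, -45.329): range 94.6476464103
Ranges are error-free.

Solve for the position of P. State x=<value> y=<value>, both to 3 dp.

eq1: (x − 34.170)² + (y + 21.097)² = 67.0159052049²
eq2: (x + 46.676)² + (y + 21.127)² = 90.8108570814²
eq3: (x + 15.263)² + (y + 45.329)² = 94.6476464103²
eq1−eq3, eq1−eq2 (x²,y² cancel):
  -98.866·x − 48.464·y = -3792.040320
  -161.692·x − 0.060·y = -2743.153417
det = -98.866·-0.060 − -48.464·-161.692 = -7830.309128
x = (-3792.040320·-0.060 − -48.464·-2743.153417) / -7830.309128 = 16.949096
y = (-98.866·-2743.153417 − -3792.040320·-161.692) / -7830.309128 = 43.668516

x=16.949 y=43.669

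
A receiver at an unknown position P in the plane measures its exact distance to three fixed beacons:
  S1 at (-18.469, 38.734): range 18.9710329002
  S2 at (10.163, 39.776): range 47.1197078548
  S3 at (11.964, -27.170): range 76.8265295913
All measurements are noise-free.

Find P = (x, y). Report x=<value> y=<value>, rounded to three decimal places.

eq1: (x + 18.469)² + (y − 38.734)² = 18.9710329002²
eq2: (x − 10.163)² + (y − 39.776)² = 47.1197078548²
eq3: (x − 11.964)² + (y + 27.170)² = 76.8265295913²
eq1−eq3, eq1−eq2 (x²,y² cancel):
  60.866·x − 131.808·y = -6502.496081
  57.264·x + 2.084·y = -2016.376751
det = 60.866·2.084 − -131.808·57.264 = 7674.698056
x = (-6502.496081·2.084 − -131.808·-2016.376751) / 7674.698056 = -36.395671
y = (60.866·-2016.376751 − -6502.496081·57.264) / 7674.698056 = 32.526380

x=-36.396 y=32.526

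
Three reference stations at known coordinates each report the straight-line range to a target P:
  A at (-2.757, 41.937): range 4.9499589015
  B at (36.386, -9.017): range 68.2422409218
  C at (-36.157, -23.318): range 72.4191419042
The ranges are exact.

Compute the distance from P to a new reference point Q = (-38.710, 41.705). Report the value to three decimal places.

31.205

eq1: (x + 2.757)² + (y − 41.937)² = 4.9499589015²
eq2: (x − 36.386)² + (y + 9.017)² = 68.2422409218²
eq3: (x + 36.157)² + (y + 23.318)² = 72.4191419042²
eq2−eq3, eq2−eq1 (x²,y² cancel):
  -145.086·x − 28.602·y = -141.718180
  -78.286·x + 101.908·y = 4993.567086
det = -145.086·101.908 − -28.602·-78.286 = -17024.560260
x = (-141.718180·101.908 − -28.602·4993.567086) / -17024.560260 = -7.541093
y = (-145.086·4993.567086 − -141.718180·-78.286) / -17024.560260 = 43.207649
|P − Q| = √((-7.541093 − -38.710)² + (43.207649 − 41.705)²) = 31.205107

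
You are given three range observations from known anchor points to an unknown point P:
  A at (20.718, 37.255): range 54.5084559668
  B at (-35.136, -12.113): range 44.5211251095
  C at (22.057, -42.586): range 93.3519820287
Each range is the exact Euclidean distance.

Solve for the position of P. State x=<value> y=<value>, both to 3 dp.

eq1: (x − 20.718)² + (y − 37.255)² = 54.5084559668²
eq2: (x + 35.136)² + (y + 12.113)² = 44.5211251095²
eq3: (x − 22.057)² + (y + 42.586)² = 93.3519820287²
eq2−eq1, eq2−eq3 (x²,y² cancel):
  111.708·x + 98.736·y = -553.133907
  114.386·x − 60.946·y = -5813.646588
det = 111.708·-60.946 − 98.736·114.386 = -18102.171864
x = (-553.133907·-60.946 − 98.736·-5813.646588) / -18102.171864 = -33.572077
y = (111.708·-5813.646588 − -553.133907·114.386) / -18102.171864 = 32.380648

x=-33.572 y=32.381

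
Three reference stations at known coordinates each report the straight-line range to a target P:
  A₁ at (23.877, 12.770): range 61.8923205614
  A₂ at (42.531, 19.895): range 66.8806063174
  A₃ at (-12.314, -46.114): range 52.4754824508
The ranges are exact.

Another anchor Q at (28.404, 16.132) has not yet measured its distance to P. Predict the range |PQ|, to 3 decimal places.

eq1: (x − 23.877)² + (y − 12.770)² = 61.8923205614²
eq2: (x − 42.531)² + (y − 19.895)² = 66.8806063174²
eq3: (x + 12.314)² + (y + 46.114)² = 52.4754824508²
eq2−eq3, eq2−eq1 (x²,y² cancel):
  -109.690·x − 132.018·y = 1792.777849
  -37.308·x − 14.250·y = -829.156800
det = -109.690·-14.250 − -132.018·-37.308 = -3362.245044
x = (1792.777849·-14.250 − -132.018·-829.156800) / -3362.245044 = 40.154928
y = (-109.690·-829.156800 − 1792.777849·-37.308) / -3362.245044 = -46.943386
|P − Q| = √((40.154928 − 28.404)² + (-46.943386 − 16.132)²) = 64.160647

64.161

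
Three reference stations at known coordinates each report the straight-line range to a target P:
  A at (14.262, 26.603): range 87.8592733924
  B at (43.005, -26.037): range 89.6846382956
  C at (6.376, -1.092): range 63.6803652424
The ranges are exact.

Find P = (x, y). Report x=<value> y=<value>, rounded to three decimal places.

x=-45.961 y=-37.369

eq1: (x − 14.262)² + (y − 26.603)² = 87.8592733924²
eq2: (x − 43.005)² + (y + 26.037)² = 89.6846382956²
eq3: (x − 6.376)² + (y + 1.092)² = 63.6803652424²
eq2−eq1, eq2−eq3 (x²,y² cancel):
  -57.486·x + 105.280·y = -1292.148716
  -73.258·x + 49.890·y = 1502.635875
det = -57.486·49.890 − 105.280·-73.258 = 4844.625700
x = (-1292.148716·49.890 − 105.280·1502.635875) / 4844.625700 = -45.960786
y = (-57.486·1502.635875 − -1292.148716·-73.258) / 4844.625700 = -37.369400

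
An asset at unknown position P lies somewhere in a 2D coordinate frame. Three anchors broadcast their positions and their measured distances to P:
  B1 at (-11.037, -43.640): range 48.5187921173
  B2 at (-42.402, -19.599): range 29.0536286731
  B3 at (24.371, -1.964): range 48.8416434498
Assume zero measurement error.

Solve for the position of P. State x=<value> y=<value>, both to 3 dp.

eq1: (x + 11.037)² + (y + 43.640)² = 48.5187921173²
eq2: (x + 42.402)² + (y + 19.599)² = 29.0536286731²
eq3: (x − 24.371)² + (y + 1.964)² = 48.8416434498²
eq1−eq2, eq1−eq3 (x²,y² cancel):
  -62.730·x + 48.082·y = 1665.745285
  70.816·x + 83.352·y = -1459.894978
det = -62.730·83.352 − 48.082·70.816 = -8633.645872
x = (1665.745285·83.352 − 48.082·-1459.894978) / -8633.645872 = -24.212004
y = (-62.730·-1459.894978 − 1665.745285·70.816) / -8633.645872 = 3.055743

x=-24.212 y=3.056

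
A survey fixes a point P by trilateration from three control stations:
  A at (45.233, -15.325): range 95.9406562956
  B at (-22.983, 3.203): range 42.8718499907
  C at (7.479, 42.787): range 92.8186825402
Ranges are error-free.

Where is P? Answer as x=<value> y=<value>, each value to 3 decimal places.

x=-49.503 y=-30.482

eq1: (x − 45.233)² + (y + 15.325)² = 95.9406562956²
eq2: (x + 22.983)² + (y − 3.203)² = 42.8718499907²
eq3: (x − 7.479)² + (y − 42.787)² = 92.8186825402²
eq1−eq2, eq1−eq3 (x²,y² cancel):
  -136.432·x + 37.056·y = 5624.211593
  -75.508·x + 116.224·y = 195.084598
det = -136.432·116.224 − 37.056·-75.508 = -13058.648320
x = (5624.211593·116.224 − 37.056·195.084598) / -13058.648320 = -49.502774
y = (-136.432·195.084598 − 5624.211593·-75.508) / -13058.648320 = -30.482266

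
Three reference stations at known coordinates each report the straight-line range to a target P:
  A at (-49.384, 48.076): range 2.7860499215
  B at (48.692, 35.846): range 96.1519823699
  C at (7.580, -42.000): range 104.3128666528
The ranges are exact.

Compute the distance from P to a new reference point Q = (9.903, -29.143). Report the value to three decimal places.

94.951

eq1: (x + 49.384)² + (y − 48.076)² = 2.7860499215²
eq2: (x − 48.692)² + (y − 35.846)² = 96.1519823699²
eq3: (x − 7.580)² + (y + 42.000)² = 104.3128666528²
eq1−eq2, eq1−eq3 (x²,y² cancel):
  196.152·x − 24.460·y = -10331.676291
  113.928·x − 180.152·y = -13802.036907
det = 196.152·-180.152 − -24.460·113.928 = -32550.496224
x = (-10331.676291·-180.152 − -24.460·-13802.036907) / -32550.496224 = -46.809557
y = (196.152·-13802.036907 − -10331.676291·113.928) / -32550.496224 = 47.010955
|P − Q| = √((-46.809557 − 9.903)² + (47.010955 − -29.143)²) = 94.951246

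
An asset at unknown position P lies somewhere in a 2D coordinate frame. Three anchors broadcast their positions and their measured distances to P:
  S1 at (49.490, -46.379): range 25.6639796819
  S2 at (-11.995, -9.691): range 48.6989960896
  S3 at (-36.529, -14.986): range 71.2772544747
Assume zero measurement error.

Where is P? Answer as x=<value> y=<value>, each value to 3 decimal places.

eq1: (x − 49.490)² + (y + 46.379)² = 25.6639796819²
eq2: (x + 11.995)² + (y + 9.691)² = 48.6989960896²
eq3: (x + 36.529)² + (y + 14.986)² = 71.2772544747²
eq3−eq2, eq3−eq1 (x²,y² cancel):
  49.068·x + 10.590·y = 1387.702254
  172.038·x − 62.786·y = 7463.130856
det = 49.068·-62.786 − 10.590·172.038 = -4902.665868
x = (1387.702254·-62.786 − 10.590·7463.130856) / -4902.665868 = 33.892342
y = (49.068·7463.130856 − 1387.702254·172.038) / -4902.665868 = -25.998791

x=33.892 y=-25.999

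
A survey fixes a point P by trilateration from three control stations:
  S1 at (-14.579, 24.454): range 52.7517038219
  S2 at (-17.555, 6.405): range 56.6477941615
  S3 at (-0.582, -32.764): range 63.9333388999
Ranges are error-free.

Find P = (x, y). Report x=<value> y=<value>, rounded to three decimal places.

eq1: (x + 14.579)² + (y − 24.454)² = 52.7517038219²
eq2: (x + 17.555)² + (y − 6.405)² = 56.6477941615²
eq3: (x + 0.582)² + (y + 32.764)² = 63.9333388999²
eq2−eq1, eq2−eq3 (x²,y² cancel):
  5.952·x + 36.098·y = 887.573634
  33.946·x − 78.338·y = -153.882870
det = 5.952·-78.338 − 36.098·33.946 = -1691.650484
x = (887.573634·-78.338 − 36.098·-153.882870) / -1691.650484 = 37.818616
y = (5.952·-153.882870 − 887.573634·33.946) / -1691.650484 = 18.352187

x=37.819 y=18.352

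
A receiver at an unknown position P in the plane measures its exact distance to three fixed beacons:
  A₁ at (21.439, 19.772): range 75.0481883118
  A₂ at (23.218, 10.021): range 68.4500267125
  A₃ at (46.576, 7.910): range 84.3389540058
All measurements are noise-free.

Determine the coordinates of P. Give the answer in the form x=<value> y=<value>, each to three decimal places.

eq1: (x − 21.439)² + (y − 19.772)² = 75.0481883118²
eq2: (x − 23.218)² + (y − 10.021)² = 68.4500267125²
eq3: (x − 46.576)² + (y − 7.910)² = 84.3389540058²
eq2−eq3, eq2−eq1 (x²,y² cancel):
  46.716·x − 4.222·y = -835.257095
  -3.558·x + 19.502·y = -735.757672
det = 46.716·19.502 − -4.222·-3.558 = 896.033556
x = (-835.257095·19.502 − -4.222·-735.757672) / 896.033556 = -21.646012
y = (46.716·-735.757672 − -835.257095·-3.558) / 896.033556 = -41.676453

x=-21.646 y=-41.676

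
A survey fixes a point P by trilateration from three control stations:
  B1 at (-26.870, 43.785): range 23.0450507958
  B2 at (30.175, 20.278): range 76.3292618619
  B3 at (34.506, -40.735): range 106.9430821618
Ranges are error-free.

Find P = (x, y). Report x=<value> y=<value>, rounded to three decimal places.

x=-45.503 y=30.225

eq1: (x + 26.870)² + (y − 43.785)² = 23.0450507958²
eq2: (x − 30.175)² + (y − 20.278)² = 76.3292618619²
eq3: (x − 34.506)² + (y + 40.735)² = 106.9430821618²
eq2−eq1, eq2−eq3 (x²,y² cancel):
  -114.090·x + 47.014·y = 6612.477066
  8.662·x − 122.026·y = -4082.390254
det = -114.090·-122.026 − 47.014·8.662 = 13514.711072
x = (6612.477066·-122.026 − 47.014·-4082.390254) / 13514.711072 = -45.503350
y = (-114.090·-4082.390254 − 6612.477066·8.662) / 13514.711072 = 30.225036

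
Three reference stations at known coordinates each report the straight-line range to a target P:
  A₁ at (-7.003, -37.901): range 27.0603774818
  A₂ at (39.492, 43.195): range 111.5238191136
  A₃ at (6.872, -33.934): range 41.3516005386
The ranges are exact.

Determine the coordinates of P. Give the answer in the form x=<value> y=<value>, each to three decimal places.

x=-33.911 y=-40.766

eq1: (x + 7.003)² + (y + 37.901)² = 27.0603774818²
eq2: (x − 39.492)² + (y − 43.195)² = 111.5238191136²
eq3: (x − 6.872)² + (y + 33.934)² = 41.3516005386²
eq1−eq2, eq1−eq3 (x²,y² cancel):
  92.990·x + 162.192·y = -9765.399921
  27.750·x + 7.934·y = -1264.477908
det = 92.990·7.934 − 162.192·27.750 = -3763.045340
x = (-9765.399921·7.934 − 162.192·-1264.477908) / -3763.045340 = -33.911236
y = (92.990·-1264.477908 − -9765.399921·27.750) / -3763.045340 = -40.766463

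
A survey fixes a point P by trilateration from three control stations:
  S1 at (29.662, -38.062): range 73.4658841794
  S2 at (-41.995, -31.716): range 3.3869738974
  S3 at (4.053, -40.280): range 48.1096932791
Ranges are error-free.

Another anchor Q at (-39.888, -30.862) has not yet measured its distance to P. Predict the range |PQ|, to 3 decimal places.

eq1: (x − 29.662)² + (y + 38.062)² = 73.4658841794²
eq2: (x + 41.995)² + (y + 31.716)² = 3.3869738974²
eq3: (x − 4.053)² + (y + 40.280)² = 48.1096932791²
eq2−eq1, eq2−eq3 (x²,y² cancel):
  143.314·x − 12.692·y = -5826.699139
  92.096·x − 17.128·y = -3433.650467
det = 143.314·-17.128 − -12.692·92.096 = -1285.799760
x = (-5826.699139·-17.128 − -12.692·-3433.650467) / -1285.799760 = -43.723613
y = (143.314·-3433.650467 − -5826.699139·92.096) / -1285.799760 = -34.628643
|P − Q| = √((-43.723613 − -39.888)² + (-34.628643 − -30.862)²) = 5.375828

5.376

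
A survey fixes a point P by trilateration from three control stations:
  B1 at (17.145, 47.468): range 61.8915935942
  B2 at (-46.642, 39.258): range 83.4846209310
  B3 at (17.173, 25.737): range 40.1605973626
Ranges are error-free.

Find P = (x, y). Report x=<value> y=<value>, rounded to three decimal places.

x=17.295 y=-14.423

eq1: (x − 17.145)² + (y − 47.468)² = 61.8915935942²
eq2: (x + 46.642)² + (y − 39.258)² = 83.4846209310²
eq3: (x − 17.173)² + (y − 25.737)² = 40.1605973626²
eq1−eq3, eq1−eq2 (x²,y² cancel):
  0.056·x − 43.462·y = 627.838826
  -127.574·x − 16.420·y = -1969.607895
det = 0.056·-16.420 − -43.462·-127.574 = -5545.540708
x = (627.838826·-16.420 − -43.462·-1969.607895) / -5545.540708 = 17.295376
y = (0.056·-1969.607895 − 627.838826·-127.574) / -5545.540708 = -14.423411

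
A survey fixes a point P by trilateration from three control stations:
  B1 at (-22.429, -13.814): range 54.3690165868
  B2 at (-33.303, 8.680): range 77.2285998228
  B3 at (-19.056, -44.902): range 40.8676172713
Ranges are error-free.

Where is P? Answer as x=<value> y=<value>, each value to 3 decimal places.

x=21.808 y=-45.422

eq1: (x + 22.429)² + (y + 13.814)² = 54.3690165868²
eq2: (x + 33.303)² + (y − 8.680)² = 77.2285998228²
eq3: (x + 19.056)² + (y + 44.902)² = 40.8676172713²
eq1−eq2, eq1−eq3 (x²,y² cancel):
  -21.748·x + 44.988·y = -2517.721094
  6.746·x − 62.176·y = 2971.261926
det = -21.748·-62.176 − 44.988·6.746 = 1048.714600
x = (-2517.721094·-62.176 − 44.988·2971.261926) / 1048.714600 = 21.808312
y = (-21.748·2971.261926 − -2517.721094·6.746) / 1048.714600 = -45.421755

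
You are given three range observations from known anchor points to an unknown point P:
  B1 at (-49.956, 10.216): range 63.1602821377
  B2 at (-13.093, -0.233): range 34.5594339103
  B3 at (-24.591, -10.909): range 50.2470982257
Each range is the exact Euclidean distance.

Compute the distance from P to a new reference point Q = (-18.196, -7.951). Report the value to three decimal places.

eq1: (x + 49.956)² + (y − 10.216)² = 63.1602821377²
eq2: (x + 13.093)² + (y + 0.233)² = 34.5594339103²
eq3: (x + 24.591)² + (y + 10.909)² = 50.2470982257²
eq1−eq3, eq1−eq2 (x²,y² cancel):
  50.730·x − 42.250·y = -411.794670
  73.726·x − 20.898·y = 366.379114
det = 50.730·-20.898 − -42.250·73.726 = 2054.767960
x = (-411.794670·-20.898 − -42.250·366.379114) / 2054.767960 = 11.721617
y = (50.730·366.379114 − -411.794670·73.726) / 2054.767960 = 23.820883
|P − Q| = √((11.721617 − -18.196)² + (23.820883 − -7.951)²) = 43.640764

43.641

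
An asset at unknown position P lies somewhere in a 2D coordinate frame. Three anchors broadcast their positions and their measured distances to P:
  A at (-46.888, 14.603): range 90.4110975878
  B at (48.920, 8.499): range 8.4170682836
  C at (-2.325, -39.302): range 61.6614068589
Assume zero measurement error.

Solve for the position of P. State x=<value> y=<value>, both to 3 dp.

eq1: (x + 46.888)² + (y − 14.603)² = 90.4110975878²
eq2: (x − 48.920)² + (y − 8.499)² = 8.4170682836²
eq3: (x + 2.325)² + (y + 39.302)² = 61.6614068589²
eq2−eq3, eq2−eq1 (x²,y² cancel):
  -102.490·x − 95.602·y = -4646.628629
  -191.616·x + 12.208·y = -8156.986777
det = -102.490·12.208 − -95.602·-191.616 = -19570.070752
x = (-4646.628629·12.208 − -95.602·-8156.986777) / -19570.070752 = 42.746411
y = (-102.490·-8156.986777 − -4646.628629·-191.616) / -19570.070752 = 2.777650

x=42.746 y=2.778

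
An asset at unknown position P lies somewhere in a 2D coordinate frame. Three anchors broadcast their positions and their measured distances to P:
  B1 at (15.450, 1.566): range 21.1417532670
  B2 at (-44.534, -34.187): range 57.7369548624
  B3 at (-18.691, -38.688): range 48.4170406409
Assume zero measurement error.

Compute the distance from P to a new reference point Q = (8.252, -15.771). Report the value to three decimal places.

eq1: (x − 15.450)² + (y − 1.566)² = 21.1417532670²
eq2: (x + 44.534)² + (y + 34.187)² = 57.7369548624²
eq3: (x + 18.691)² + (y + 38.688)² = 48.4170406409²
eq2−eq1, eq2−eq3 (x²,y² cancel):
  119.968·x + 71.506·y = -24.291043
  51.686·x − 9.002·y = -316.567168
det = 119.968·-9.002 − 71.506·51.686 = -4775.811052
x = (-24.291043·-9.002 − 71.506·-316.567168) / -4775.811052 = -4.785600
y = (119.968·-316.567168 − -24.291043·51.686) / -4775.811052 = 7.689254
|P − Q| = √((-4.785600 − 8.252)² + (7.689254 − -15.771)²) = 26.839570

26.840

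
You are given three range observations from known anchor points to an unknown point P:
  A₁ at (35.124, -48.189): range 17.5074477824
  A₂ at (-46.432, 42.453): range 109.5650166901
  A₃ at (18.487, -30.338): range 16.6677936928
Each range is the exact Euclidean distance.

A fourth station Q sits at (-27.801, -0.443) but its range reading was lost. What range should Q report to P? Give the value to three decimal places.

eq1: (x − 35.124)² + (y + 48.189)² = 17.5074477824²
eq2: (x + 46.432)² + (y − 42.453)² = 109.5650166901²
eq3: (x − 18.487)² + (y + 30.338)² = 16.6677936928²
eq2−eq3, eq2−eq1 (x²,y² cancel):
  129.838·x − 145.582·y = 9030.653116
  163.112·x − 181.284·y = 11295.669418
det = 129.838·-181.284 − -145.582·163.112 = 208.619192
x = (9030.653116·-181.284 − -145.582·11295.669418) / 208.619192 = 35.151252
y = (129.838·11295.669418 − 9030.653116·163.112) / 208.619192 = -30.681573
|P − Q| = √((35.151252 − -27.801)² + (-30.681573 − -0.443)²) = 69.838080

69.838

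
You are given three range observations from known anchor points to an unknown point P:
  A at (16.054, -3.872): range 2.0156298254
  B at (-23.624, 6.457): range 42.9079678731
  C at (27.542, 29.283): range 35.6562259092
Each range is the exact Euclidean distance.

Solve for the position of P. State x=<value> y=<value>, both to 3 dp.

eq1: (x − 16.054)² + (y + 3.872)² = 2.0156298254²
eq2: (x + 23.624)² + (y − 6.457)² = 42.9079678731²
eq3: (x − 27.542)² + (y − 29.283)² = 35.6562259092²
eq2−eq1, eq2−eq3 (x²,y² cancel):
  79.356·x − 20.658·y = 1509.968018
  102.332·x + 45.652·y = 1585.996889
det = 79.356·45.652 − -20.658·102.332 = 5736.734568
x = (1509.968018·45.652 − -20.658·1585.996889) / 5736.734568 = 17.727260
y = (79.356·1585.996889 − 1509.968018·102.332) / 5736.734568 = -4.995817

x=17.727 y=-4.996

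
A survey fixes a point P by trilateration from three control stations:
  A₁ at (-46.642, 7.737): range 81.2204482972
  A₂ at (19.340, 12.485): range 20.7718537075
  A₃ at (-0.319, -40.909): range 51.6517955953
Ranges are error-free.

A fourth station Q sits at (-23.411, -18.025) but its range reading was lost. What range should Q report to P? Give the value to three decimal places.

59.494

eq1: (x + 46.642)² + (y − 7.737)² = 81.2204482972²
eq2: (x − 19.340)² + (y − 12.485)² = 20.7718537075²
eq3: (x + 0.319)² + (y + 40.909)² = 51.6517955953²
eq1−eq2, eq1−eq3 (x²,y² cancel):
  131.964·x + 9.496·y = 4459.864807
  92.646·x − 97.292·y = 3367.163942
det = 131.964·-97.292 − 9.496·92.646 = -13718.807904
x = (4459.864807·-97.292 − 9.496·3367.163942) / -13718.807904 = 33.959493
y = (131.964·3367.163942 − 4459.864807·92.646) / -13718.807904 = -2.271027
|P − Q| = √((33.959493 − -23.411)² + (-2.271027 − -18.025)²) = 59.494210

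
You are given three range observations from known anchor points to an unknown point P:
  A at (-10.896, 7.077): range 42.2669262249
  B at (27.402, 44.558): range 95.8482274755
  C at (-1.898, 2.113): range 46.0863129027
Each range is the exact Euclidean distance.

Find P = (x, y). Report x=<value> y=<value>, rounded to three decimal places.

eq1: (x + 10.896)² + (y − 7.077)² = 42.2669262249²
eq2: (x − 27.402)² + (y − 44.558)² = 95.8482274755²
eq3: (x + 1.898)² + (y − 2.113)² = 46.0863129027²
eq2−eq1, eq2−eq3 (x²,y² cancel):
  -76.596·x − 74.962·y = 4832.911435
  -58.600·x − 84.890·y = 4334.716678
det = -76.596·-84.890 − -74.962·-58.600 = 2109.461240
x = (4832.911435·-84.890 − -74.962·4334.716678) / 2109.461240 = -40.449579
y = (-76.596·4334.716678 − 4832.911435·-58.600) / 2109.461240 = -23.140197

x=-40.450 y=-23.140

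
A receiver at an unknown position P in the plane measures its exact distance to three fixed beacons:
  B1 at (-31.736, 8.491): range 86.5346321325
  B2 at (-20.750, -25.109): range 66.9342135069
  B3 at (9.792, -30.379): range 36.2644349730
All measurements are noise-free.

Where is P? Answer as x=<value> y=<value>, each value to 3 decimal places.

x=46.044 y=-29.436

eq1: (x + 31.736)² + (y − 8.491)² = 86.5346321325²
eq2: (x + 20.750)² + (y + 25.109)² = 66.9342135069²
eq3: (x − 9.792)² + (y + 30.379)² = 36.2644349730²
eq3−eq1, eq3−eq2 (x²,y² cancel):
  -83.056·x + 77.740·y = -6112.629442
  -61.084·x + 10.540·y = -3122.822218
det = -83.056·10.540 − 77.740·-61.084 = 3873.259920
x = (-6112.629442·10.540 − 77.740·-3122.822218) / 3873.259920 = 46.044182
y = (-83.056·-3122.822218 − -6112.629442·-61.084) / 3873.259920 = -29.436376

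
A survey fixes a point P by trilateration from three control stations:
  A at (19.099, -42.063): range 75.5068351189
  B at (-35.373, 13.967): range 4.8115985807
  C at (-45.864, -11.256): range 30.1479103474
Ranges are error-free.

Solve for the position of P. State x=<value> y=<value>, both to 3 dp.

x=-30.627 y=14.758

eq1: (x − 19.099)² + (y + 42.063)² = 75.5068351189²
eq2: (x + 35.373)² + (y − 13.967)² = 4.8115985807²
eq3: (x + 45.864)² + (y + 11.256)² = 30.1479103474²
eq2−eq3, eq2−eq1 (x²,y² cancel):
  -20.982·x − 50.446·y = -101.867203
  108.944·x − 112.060·y = -4990.389117
det = -20.982·-112.060 − -50.446·108.944 = 7847.031944
x = (-101.867203·-112.060 − -50.446·-4990.389117) / 7847.031944 = -30.626858
y = (-20.982·-4990.389117 − -101.867203·108.944) / 7847.031944 = 14.757958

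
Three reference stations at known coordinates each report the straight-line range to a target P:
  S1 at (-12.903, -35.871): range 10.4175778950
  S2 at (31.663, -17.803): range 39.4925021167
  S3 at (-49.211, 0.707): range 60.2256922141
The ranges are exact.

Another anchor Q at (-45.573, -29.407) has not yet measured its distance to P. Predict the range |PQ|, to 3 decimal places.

eq1: (x + 12.903)² + (y + 35.871)² = 10.4175778950²
eq2: (x − 31.663)² + (y + 17.803)² = 39.4925021167²
eq3: (x + 49.211)² + (y − 0.707)² = 60.2256922141²
eq2−eq3, eq2−eq1 (x²,y² cancel):
  -161.748·x + 37.020·y = -964.746287
  -89.132·x − 36.136·y = 1584.855466
det = -161.748·-36.136 − 37.020·-89.132 = 9144.592368
x = (-964.746287·-36.136 − 37.020·1584.855466) / 9144.592368 = -2.603646
y = (-161.748·1584.855466 − -964.746287·-89.132) / 9144.592368 = -37.436001
|P − Q| = √((-2.603646 − -45.573)² + (-37.436001 − -29.407)²) = 43.713045

43.713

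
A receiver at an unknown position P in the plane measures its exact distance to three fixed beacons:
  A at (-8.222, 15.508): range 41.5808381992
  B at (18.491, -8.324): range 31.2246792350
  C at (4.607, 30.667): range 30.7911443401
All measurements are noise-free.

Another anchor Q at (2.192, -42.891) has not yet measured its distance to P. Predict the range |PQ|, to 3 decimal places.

eq1: (x + 8.222)² + (y − 15.508)² = 41.5808381992²
eq2: (x − 18.491)² + (y + 8.324)² = 31.2246792350²
eq3: (x − 4.607)² + (y − 30.667)² = 30.7911443401²
eq3−eq2, eq3−eq1 (x²,y² cancel):
  27.768·x − 77.982·y = -577.369305
  -25.658·x − 30.318·y = -1434.461526
det = 27.768·-30.318 − -77.982·-25.658 = -2842.732380
x = (-577.369305·-30.318 − -77.982·-1434.461526) / -2842.732380 = 33.192536
y = (27.768·-1434.461526 − -577.369305·-25.658) / -2842.732380 = 19.223149
|P − Q| = √((33.192536 − 2.192)² + (19.223149 − -42.891)²) = 69.420464

69.420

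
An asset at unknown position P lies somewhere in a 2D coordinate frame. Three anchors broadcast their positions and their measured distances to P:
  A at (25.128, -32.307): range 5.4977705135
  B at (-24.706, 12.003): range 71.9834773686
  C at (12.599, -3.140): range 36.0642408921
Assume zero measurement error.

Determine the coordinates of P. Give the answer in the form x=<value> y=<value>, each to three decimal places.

x=30.087 y=-34.680

eq1: (x − 25.128)² + (y + 32.307)² = 5.4977705135²
eq2: (x + 24.706)² + (y − 12.003)² = 71.9834773686²
eq3: (x − 12.599)² + (y + 3.140)² = 36.0642408921²
eq1−eq3, eq1−eq2 (x²,y² cancel):
  -25.058·x + 58.334·y = -2776.968223
  -99.668·x + 88.620·y = -6072.095721
det = -25.058·88.620 − 58.334·-99.668 = 3593.393152
x = (-2776.968223·88.620 − 58.334·-6072.095721) / 3593.393152 = 30.087080
y = (-25.058·-6072.095721 − -2776.968223·-99.668) / 3593.393152 = -34.680395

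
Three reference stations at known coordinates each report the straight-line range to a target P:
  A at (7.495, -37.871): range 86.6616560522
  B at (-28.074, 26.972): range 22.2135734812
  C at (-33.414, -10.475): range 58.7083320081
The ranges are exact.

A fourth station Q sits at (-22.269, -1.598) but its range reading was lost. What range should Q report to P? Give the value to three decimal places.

eq1: (x − 7.495)² + (y + 37.871)² = 86.6616560522²
eq2: (x + 28.074)² + (y − 26.972)² = 22.2135734812²
eq3: (x + 33.414)² + (y + 10.475)² = 58.7083320081²
eq3−eq2, eq3−eq1 (x²,y² cancel):
  10.680·x + 74.894·y = 3242.642639
  81.818·x − 54.792·y = -3799.407738
det = 10.680·-54.792 − 74.894·81.818 = -6712.855852
x = (3242.642639·-54.792 − 74.894·-3799.407738) / -6712.855852 = -15.921982
y = (10.680·-3799.407738 − 3242.642639·81.818) / -6712.855852 = 45.566927
|P − Q| = √((-15.921982 − -22.269)² + (45.566927 − -1.598)²) = 47.590072

47.590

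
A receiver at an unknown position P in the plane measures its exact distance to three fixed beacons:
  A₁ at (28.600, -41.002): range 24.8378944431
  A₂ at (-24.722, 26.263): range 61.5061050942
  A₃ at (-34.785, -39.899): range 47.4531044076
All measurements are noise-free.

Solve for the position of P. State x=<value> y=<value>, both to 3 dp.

eq1: (x − 28.600)² + (y + 41.002)² = 24.8378944431²
eq2: (x + 24.722)² + (y − 26.263)² = 61.5061050942²
eq3: (x + 34.785)² + (y + 39.899)² = 47.4531044076²
eq1−eq3, eq1−eq2 (x²,y² cancel):
  -126.770·x + 2.206·y = -1332.073696
  -106.644·x + 134.530·y = -4364.281514
det = -126.770·134.530 − 2.206·-106.644 = -16819.111436
x = (-1332.073696·134.530 − 2.206·-4364.281514) / -16819.111436 = 10.082356
y = (-126.770·-4364.281514 − -1332.073696·-106.644) / -16819.111436 = -24.448515

x=10.082 y=-24.449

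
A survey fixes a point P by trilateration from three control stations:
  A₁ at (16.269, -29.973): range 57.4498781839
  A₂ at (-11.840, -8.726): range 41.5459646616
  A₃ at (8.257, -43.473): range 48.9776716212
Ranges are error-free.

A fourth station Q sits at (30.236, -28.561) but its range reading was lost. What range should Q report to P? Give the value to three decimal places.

eq1: (x − 16.269)² + (y + 29.973)² = 57.4498781839²
eq2: (x + 11.840)² + (y + 8.726)² = 41.5459646616²
eq3: (x − 8.257)² + (y + 43.473)² = 48.9776716212²
eq3−eq1, eq3−eq2 (x²,y² cancel):
  16.024·x + 27.000·y = -1696.694874
  -40.194·x + 69.494·y = -1069.005964
det = 16.024·69.494 − 27.000·-40.194 = 2198.809856
x = (-1696.694874·69.494 − 27.000·-1069.005964) / 2198.809856 = -40.497796
y = (16.024·-1069.005964 − -1696.694874·-40.194) / 2198.809856 = -38.805859
|P − Q| = √((-40.497796 − 30.236)² + (-38.805859 − -28.561)²) = 71.471862

71.472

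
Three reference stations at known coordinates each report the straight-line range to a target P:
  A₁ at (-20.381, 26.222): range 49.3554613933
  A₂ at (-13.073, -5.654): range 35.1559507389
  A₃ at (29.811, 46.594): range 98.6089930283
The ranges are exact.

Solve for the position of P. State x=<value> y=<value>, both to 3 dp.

x=-46.839 y=-15.443

eq1: (x + 20.381)² + (y − 26.222)² = 49.3554613933²
eq2: (x + 13.073)² + (y + 5.654)² = 35.1559507389²
eq3: (x − 29.811)² + (y − 46.594)² = 98.6089930283²
eq2−eq1, eq2−eq3 (x²,y² cancel):
  -14.616·x + 63.752·y = -299.913297
  85.768·x + 104.496·y = -5630.967122
det = -14.616·104.496 − 63.752·85.768 = -6995.195072
x = (-299.913297·104.496 − 63.752·-5630.967122) / -6995.195072 = -46.838676
y = (-14.616·-5630.967122 − -299.913297·85.768) / -6995.195072 = -15.442769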